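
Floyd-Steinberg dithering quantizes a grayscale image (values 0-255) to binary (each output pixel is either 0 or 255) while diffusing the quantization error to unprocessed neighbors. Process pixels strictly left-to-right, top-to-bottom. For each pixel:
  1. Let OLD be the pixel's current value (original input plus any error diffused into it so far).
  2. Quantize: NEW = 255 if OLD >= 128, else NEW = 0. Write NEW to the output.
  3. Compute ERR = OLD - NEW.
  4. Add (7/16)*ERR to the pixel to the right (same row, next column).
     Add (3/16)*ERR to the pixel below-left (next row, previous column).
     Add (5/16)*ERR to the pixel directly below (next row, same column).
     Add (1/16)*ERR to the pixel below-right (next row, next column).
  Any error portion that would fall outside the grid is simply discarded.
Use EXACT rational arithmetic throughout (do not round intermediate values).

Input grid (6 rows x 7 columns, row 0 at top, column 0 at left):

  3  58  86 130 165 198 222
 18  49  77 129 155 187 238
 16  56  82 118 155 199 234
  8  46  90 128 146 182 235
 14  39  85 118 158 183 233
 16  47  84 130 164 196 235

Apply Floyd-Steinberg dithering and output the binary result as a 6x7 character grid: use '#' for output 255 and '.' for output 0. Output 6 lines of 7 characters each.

Answer: ...####
..#..##
...##.#
..#.###
...#.##
..#.###

Derivation:
(0,0): OLD=3 → NEW=0, ERR=3
(0,1): OLD=949/16 → NEW=0, ERR=949/16
(0,2): OLD=28659/256 → NEW=0, ERR=28659/256
(0,3): OLD=733093/4096 → NEW=255, ERR=-311387/4096
(0,4): OLD=8633731/65536 → NEW=255, ERR=-8077949/65536
(0,5): OLD=151072405/1048576 → NEW=255, ERR=-116314475/1048576
(0,6): OLD=2910340627/16777216 → NEW=255, ERR=-1367849453/16777216
(1,0): OLD=7695/256 → NEW=0, ERR=7695/256
(1,1): OLD=208617/2048 → NEW=0, ERR=208617/2048
(1,2): OLD=9568413/65536 → NEW=255, ERR=-7143267/65536
(1,3): OLD=10863833/262144 → NEW=0, ERR=10863833/262144
(1,4): OLD=1829761387/16777216 → NEW=0, ERR=1829761387/16777216
(1,5): OLD=23764549339/134217728 → NEW=255, ERR=-10460971301/134217728
(1,6): OLD=368272078197/2147483648 → NEW=255, ERR=-179336252043/2147483648
(2,0): OLD=1457939/32768 → NEW=0, ERR=1457939/32768
(2,1): OLD=93050241/1048576 → NEW=0, ERR=93050241/1048576
(2,2): OLD=1692799939/16777216 → NEW=0, ERR=1692799939/16777216
(2,3): OLD=25331008875/134217728 → NEW=255, ERR=-8894511765/134217728
(2,4): OLD=158984103579/1073741824 → NEW=255, ERR=-114820061541/1073741824
(2,5): OLD=4089430070985/34359738368 → NEW=0, ERR=4089430070985/34359738368
(2,6): OLD=140243962130191/549755813888 → NEW=255, ERR=56229588751/549755813888
(3,0): OLD=646638691/16777216 → NEW=0, ERR=646638691/16777216
(3,1): OLD=15071692839/134217728 → NEW=0, ERR=15071692839/134217728
(3,2): OLD=175857135653/1073741824 → NEW=255, ERR=-97947029467/1073741824
(3,3): OLD=230373147539/4294967296 → NEW=0, ERR=230373147539/4294967296
(3,4): OLD=84785330444387/549755813888 → NEW=255, ERR=-55402402097053/549755813888
(3,5): OLD=740803669149273/4398046511104 → NEW=255, ERR=-380698191182247/4398046511104
(3,6): OLD=14397463776111431/70368744177664 → NEW=255, ERR=-3546565989192889/70368744177664
(4,0): OLD=101145397229/2147483648 → NEW=0, ERR=101145397229/2147483648
(4,1): OLD=2748870579721/34359738368 → NEW=0, ERR=2748870579721/34359738368
(4,2): OLD=59687122431527/549755813888 → NEW=0, ERR=59687122431527/549755813888
(4,3): OLD=693415781343965/4398046511104 → NEW=255, ERR=-428086078987555/4398046511104
(4,4): OLD=2499685236404551/35184372088832 → NEW=0, ERR=2499685236404551/35184372088832
(4,5): OLD=192848215531282695/1125899906842624 → NEW=255, ERR=-94256260713586425/1125899906842624
(4,6): OLD=3156377011636110945/18014398509481984 → NEW=255, ERR=-1437294608281794975/18014398509481984
(5,0): OLD=25134336539691/549755813888 → NEW=0, ERR=25134336539691/549755813888
(5,1): OLD=507110481592249/4398046511104 → NEW=0, ERR=507110481592249/4398046511104
(5,2): OLD=5457914988286111/35184372088832 → NEW=255, ERR=-3514099894366049/35184372088832
(5,3): OLD=21390191534768699/281474976710656 → NEW=0, ERR=21390191534768699/281474976710656
(5,4): OLD=3560877537991723753/18014398509481984 → NEW=255, ERR=-1032794081926182167/18014398509481984
(5,5): OLD=19345524655679528921/144115188075855872 → NEW=255, ERR=-17403848303663718439/144115188075855872
(5,6): OLD=350489583336961188247/2305843009213693952 → NEW=255, ERR=-237500384012530769513/2305843009213693952
Row 0: ...####
Row 1: ..#..##
Row 2: ...##.#
Row 3: ..#.###
Row 4: ...#.##
Row 5: ..#.###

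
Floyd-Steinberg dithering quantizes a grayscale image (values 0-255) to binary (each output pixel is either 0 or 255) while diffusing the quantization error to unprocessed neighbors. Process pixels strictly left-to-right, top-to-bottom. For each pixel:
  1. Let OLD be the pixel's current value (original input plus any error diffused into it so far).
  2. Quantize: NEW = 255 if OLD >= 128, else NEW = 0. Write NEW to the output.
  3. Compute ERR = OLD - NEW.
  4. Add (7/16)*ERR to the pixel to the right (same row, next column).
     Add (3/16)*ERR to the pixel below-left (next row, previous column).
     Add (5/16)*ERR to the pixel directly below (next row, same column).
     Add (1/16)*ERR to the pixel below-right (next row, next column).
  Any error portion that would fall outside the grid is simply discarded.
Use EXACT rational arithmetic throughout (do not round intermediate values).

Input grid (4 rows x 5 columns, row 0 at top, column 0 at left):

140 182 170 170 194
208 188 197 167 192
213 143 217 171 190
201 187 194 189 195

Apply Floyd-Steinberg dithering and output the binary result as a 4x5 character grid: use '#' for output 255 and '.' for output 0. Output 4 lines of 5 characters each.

(0,0): OLD=140 → NEW=255, ERR=-115
(0,1): OLD=2107/16 → NEW=255, ERR=-1973/16
(0,2): OLD=29709/256 → NEW=0, ERR=29709/256
(0,3): OLD=904283/4096 → NEW=255, ERR=-140197/4096
(0,4): OLD=11732605/65536 → NEW=255, ERR=-4979075/65536
(1,0): OLD=38129/256 → NEW=255, ERR=-27151/256
(1,1): OLD=240919/2048 → NEW=0, ERR=240919/2048
(1,2): OLD=17734499/65536 → NEW=255, ERR=1022819/65536
(1,3): OLD=40931111/262144 → NEW=255, ERR=-25915609/262144
(1,4): OLD=515342997/4194304 → NEW=0, ERR=515342997/4194304
(2,0): OLD=6616301/32768 → NEW=255, ERR=-1739539/32768
(2,1): OLD=160257663/1048576 → NEW=255, ERR=-107129217/1048576
(2,2): OLD=2784940093/16777216 → NEW=255, ERR=-1493249987/16777216
(2,3): OLD=33602675815/268435456 → NEW=0, ERR=33602675815/268435456
(2,4): OLD=1189634692369/4294967296 → NEW=255, ERR=94418031889/4294967296
(3,0): OLD=2772506525/16777216 → NEW=255, ERR=-1505683555/16777216
(3,1): OLD=12858457049/134217728 → NEW=0, ERR=12858457049/134217728
(3,2): OLD=967165003043/4294967296 → NEW=255, ERR=-128051657437/4294967296
(3,3): OLD=1835101958155/8589934592 → NEW=255, ERR=-355331362805/8589934592
(3,4): OLD=26332742332375/137438953472 → NEW=255, ERR=-8714190802985/137438953472
Row 0: ##.##
Row 1: #.##.
Row 2: ###.#
Row 3: #.###

Answer: ##.##
#.##.
###.#
#.###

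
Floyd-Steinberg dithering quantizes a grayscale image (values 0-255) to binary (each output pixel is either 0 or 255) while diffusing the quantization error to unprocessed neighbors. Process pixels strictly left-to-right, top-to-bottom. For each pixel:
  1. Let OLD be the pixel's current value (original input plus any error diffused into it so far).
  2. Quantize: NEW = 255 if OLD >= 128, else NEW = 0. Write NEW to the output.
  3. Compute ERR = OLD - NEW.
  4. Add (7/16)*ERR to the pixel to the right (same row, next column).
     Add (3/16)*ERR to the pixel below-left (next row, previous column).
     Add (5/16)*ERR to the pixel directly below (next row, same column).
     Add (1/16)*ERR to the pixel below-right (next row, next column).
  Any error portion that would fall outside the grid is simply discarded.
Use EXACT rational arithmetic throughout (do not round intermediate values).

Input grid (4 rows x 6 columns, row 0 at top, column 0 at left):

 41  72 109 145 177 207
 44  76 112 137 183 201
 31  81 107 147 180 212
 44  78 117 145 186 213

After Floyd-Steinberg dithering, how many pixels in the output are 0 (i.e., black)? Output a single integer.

(0,0): OLD=41 → NEW=0, ERR=41
(0,1): OLD=1439/16 → NEW=0, ERR=1439/16
(0,2): OLD=37977/256 → NEW=255, ERR=-27303/256
(0,3): OLD=402799/4096 → NEW=0, ERR=402799/4096
(0,4): OLD=14419465/65536 → NEW=255, ERR=-2292215/65536
(0,5): OLD=201009727/1048576 → NEW=255, ERR=-66377153/1048576
(1,0): OLD=18861/256 → NEW=0, ERR=18861/256
(1,1): OLD=243515/2048 → NEW=0, ERR=243515/2048
(1,2): OLD=10141783/65536 → NEW=255, ERR=-6569897/65536
(1,3): OLD=29005835/262144 → NEW=0, ERR=29005835/262144
(1,4): OLD=3603001793/16777216 → NEW=255, ERR=-675188287/16777216
(1,5): OLD=43332229367/268435456 → NEW=255, ERR=-25118811913/268435456
(2,0): OLD=2500793/32768 → NEW=0, ERR=2500793/32768
(2,1): OLD=144026883/1048576 → NEW=255, ERR=-123359997/1048576
(2,2): OLD=878800073/16777216 → NEW=0, ERR=878800073/16777216
(2,3): OLD=25593010625/134217728 → NEW=255, ERR=-8632510015/134217728
(2,4): OLD=552569449411/4294967296 → NEW=255, ERR=-542647211069/4294967296
(2,5): OLD=8587645436037/68719476736 → NEW=0, ERR=8587645436037/68719476736
(3,0): OLD=768244393/16777216 → NEW=0, ERR=768244393/16777216
(3,1): OLD=10181841397/134217728 → NEW=0, ERR=10181841397/134217728
(3,2): OLD=157996434927/1073741824 → NEW=255, ERR=-115807730193/1073741824
(3,3): OLD=3937537264397/68719476736 → NEW=0, ERR=3937537264397/68719476736
(3,4): OLD=105001618956013/549755813888 → NEW=255, ERR=-35186113585427/549755813888
(3,5): OLD=1901311993056963/8796093022208 → NEW=255, ERR=-341691727606077/8796093022208
Output grid:
  Row 0: ..#.##  (3 black, running=3)
  Row 1: ..#.##  (3 black, running=6)
  Row 2: .#.##.  (3 black, running=9)
  Row 3: ..#.##  (3 black, running=12)

Answer: 12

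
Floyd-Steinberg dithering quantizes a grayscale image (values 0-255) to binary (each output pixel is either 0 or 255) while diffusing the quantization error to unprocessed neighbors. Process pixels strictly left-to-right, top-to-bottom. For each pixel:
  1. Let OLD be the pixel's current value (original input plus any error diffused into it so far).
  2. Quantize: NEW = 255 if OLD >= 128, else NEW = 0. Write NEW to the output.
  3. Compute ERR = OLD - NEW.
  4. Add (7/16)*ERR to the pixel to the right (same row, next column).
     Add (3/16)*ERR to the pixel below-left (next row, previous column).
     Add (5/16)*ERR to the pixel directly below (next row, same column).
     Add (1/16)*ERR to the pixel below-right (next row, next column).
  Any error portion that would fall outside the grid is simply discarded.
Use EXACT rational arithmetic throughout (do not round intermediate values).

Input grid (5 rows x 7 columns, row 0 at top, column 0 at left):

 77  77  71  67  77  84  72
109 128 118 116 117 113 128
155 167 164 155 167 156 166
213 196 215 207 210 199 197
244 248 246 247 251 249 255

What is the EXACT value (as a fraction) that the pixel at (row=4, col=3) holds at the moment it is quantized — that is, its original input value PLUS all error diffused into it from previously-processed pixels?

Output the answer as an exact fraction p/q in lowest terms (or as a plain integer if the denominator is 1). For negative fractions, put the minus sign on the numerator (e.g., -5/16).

(0,0): OLD=77 → NEW=0, ERR=77
(0,1): OLD=1771/16 → NEW=0, ERR=1771/16
(0,2): OLD=30573/256 → NEW=0, ERR=30573/256
(0,3): OLD=488443/4096 → NEW=0, ERR=488443/4096
(0,4): OLD=8465373/65536 → NEW=255, ERR=-8246307/65536
(0,5): OLD=30356235/1048576 → NEW=0, ERR=30356235/1048576
(0,6): OLD=1420453197/16777216 → NEW=0, ERR=1420453197/16777216
(1,0): OLD=39377/256 → NEW=255, ERR=-25903/256
(1,1): OLD=298039/2048 → NEW=255, ERR=-224201/2048
(1,2): OLD=8958979/65536 → NEW=255, ERR=-7752701/65536
(1,3): OLD=22382279/262144 → NEW=0, ERR=22382279/262144
(1,4): OLD=2146043637/16777216 → NEW=0, ERR=2146043637/16777216
(1,5): OLD=24967157893/134217728 → NEW=255, ERR=-9258362747/134217728
(1,6): OLD=270773093675/2147483648 → NEW=0, ERR=270773093675/2147483648
(2,0): OLD=3370317/32768 → NEW=0, ERR=3370317/32768
(2,1): OLD=156535199/1048576 → NEW=255, ERR=-110851681/1048576
(2,2): OLD=1509082013/16777216 → NEW=0, ERR=1509082013/16777216
(2,3): OLD=31893419253/134217728 → NEW=255, ERR=-2332101387/134217728
(2,4): OLD=205915721797/1073741824 → NEW=255, ERR=-67888443323/1073741824
(2,5): OLD=4756024825687/34359738368 → NEW=255, ERR=-4005708458153/34359738368
(2,6): OLD=82511212529105/549755813888 → NEW=255, ERR=-57676520012335/549755813888
(3,0): OLD=3780242685/16777216 → NEW=255, ERR=-497947395/16777216
(3,1): OLD=23256215737/134217728 → NEW=255, ERR=-10969304903/134217728
(3,2): OLD=212050905595/1073741824 → NEW=255, ERR=-61753259525/1073741824
(3,3): OLD=730897991949/4294967296 → NEW=255, ERR=-364318668531/4294967296
(3,4): OLD=71570581217533/549755813888 → NEW=255, ERR=-68617151323907/549755813888
(3,5): OLD=370928666240711/4398046511104 → NEW=0, ERR=370928666240711/4398046511104
(3,6): OLD=13639351783547801/70368744177664 → NEW=255, ERR=-4304677981756519/70368744177664
(4,0): OLD=471160199603/2147483648 → NEW=255, ERR=-76448130637/2147483648
(4,1): OLD=6674276984855/34359738368 → NEW=255, ERR=-2087456298985/34359738368
(4,2): OLD=99195424499641/549755813888 → NEW=255, ERR=-40992308041799/549755813888
(4,3): OLD=707527874742211/4398046511104 → NEW=255, ERR=-413973985589309/4398046511104
Target (4,3): original=247, with diffused error = 707527874742211/4398046511104

Answer: 707527874742211/4398046511104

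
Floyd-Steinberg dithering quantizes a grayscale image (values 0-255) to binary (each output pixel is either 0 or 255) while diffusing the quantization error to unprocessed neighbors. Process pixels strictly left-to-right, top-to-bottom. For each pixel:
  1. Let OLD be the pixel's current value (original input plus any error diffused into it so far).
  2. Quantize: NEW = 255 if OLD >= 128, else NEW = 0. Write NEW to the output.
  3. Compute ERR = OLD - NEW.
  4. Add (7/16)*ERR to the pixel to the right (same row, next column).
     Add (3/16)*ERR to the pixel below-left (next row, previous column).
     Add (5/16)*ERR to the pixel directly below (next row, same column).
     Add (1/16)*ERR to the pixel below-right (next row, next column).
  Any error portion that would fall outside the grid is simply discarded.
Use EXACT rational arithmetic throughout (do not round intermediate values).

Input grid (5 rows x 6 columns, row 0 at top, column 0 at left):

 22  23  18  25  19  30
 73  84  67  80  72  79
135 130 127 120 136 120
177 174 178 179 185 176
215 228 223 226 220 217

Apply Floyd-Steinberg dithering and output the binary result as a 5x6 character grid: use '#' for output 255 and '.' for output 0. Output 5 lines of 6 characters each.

Answer: ......
.#..#.
#.#.#.
#.####
####.#

Derivation:
(0,0): OLD=22 → NEW=0, ERR=22
(0,1): OLD=261/8 → NEW=0, ERR=261/8
(0,2): OLD=4131/128 → NEW=0, ERR=4131/128
(0,3): OLD=80117/2048 → NEW=0, ERR=80117/2048
(0,4): OLD=1183411/32768 → NEW=0, ERR=1183411/32768
(0,5): OLD=24012517/524288 → NEW=0, ERR=24012517/524288
(1,0): OLD=11007/128 → NEW=0, ERR=11007/128
(1,1): OLD=142585/1024 → NEW=255, ERR=-118535/1024
(1,2): OLD=1173613/32768 → NEW=0, ERR=1173613/32768
(1,3): OLD=15293865/131072 → NEW=0, ERR=15293865/131072
(1,4): OLD=1219428379/8388608 → NEW=255, ERR=-919666661/8388608
(1,5): OLD=6389488461/134217728 → NEW=0, ERR=6389488461/134217728
(2,0): OLD=2296515/16384 → NEW=255, ERR=-1881405/16384
(2,1): OLD=29190801/524288 → NEW=0, ERR=29190801/524288
(2,2): OLD=1486414323/8388608 → NEW=255, ERR=-652680717/8388608
(2,3): OLD=6986422043/67108864 → NEW=0, ERR=6986422043/67108864
(2,4): OLD=351123734993/2147483648 → NEW=255, ERR=-196484595247/2147483648
(2,5): OLD=3023500849095/34359738368 → NEW=0, ERR=3023500849095/34359738368
(3,0): OLD=1271331219/8388608 → NEW=255, ERR=-867763821/8388608
(3,1): OLD=8346740247/67108864 → NEW=0, ERR=8346740247/67108864
(3,2): OLD=124070843189/536870912 → NEW=255, ERR=-12831239371/536870912
(3,3): OLD=6152405943071/34359738368 → NEW=255, ERR=-2609327340769/34359738368
(3,4): OLD=40184158598719/274877906944 → NEW=255, ERR=-29909707672001/274877906944
(3,5): OLD=660478238022481/4398046511104 → NEW=255, ERR=-461023622309039/4398046511104
(4,0): OLD=221184160061/1073741824 → NEW=255, ERR=-52620005059/1073741824
(4,1): OLD=4028348152985/17179869184 → NEW=255, ERR=-352518488935/17179869184
(4,2): OLD=109999840037371/549755813888 → NEW=255, ERR=-30187892504069/549755813888
(4,3): OLD=1375258153081095/8796093022208 → NEW=255, ERR=-867745567581945/8796093022208
(4,4): OLD=16668345704487287/140737488355328 → NEW=0, ERR=16668345704487287/140737488355328
(4,5): OLD=516241429603599073/2251799813685248 → NEW=255, ERR=-57967522886139167/2251799813685248
Row 0: ......
Row 1: .#..#.
Row 2: #.#.#.
Row 3: #.####
Row 4: ####.#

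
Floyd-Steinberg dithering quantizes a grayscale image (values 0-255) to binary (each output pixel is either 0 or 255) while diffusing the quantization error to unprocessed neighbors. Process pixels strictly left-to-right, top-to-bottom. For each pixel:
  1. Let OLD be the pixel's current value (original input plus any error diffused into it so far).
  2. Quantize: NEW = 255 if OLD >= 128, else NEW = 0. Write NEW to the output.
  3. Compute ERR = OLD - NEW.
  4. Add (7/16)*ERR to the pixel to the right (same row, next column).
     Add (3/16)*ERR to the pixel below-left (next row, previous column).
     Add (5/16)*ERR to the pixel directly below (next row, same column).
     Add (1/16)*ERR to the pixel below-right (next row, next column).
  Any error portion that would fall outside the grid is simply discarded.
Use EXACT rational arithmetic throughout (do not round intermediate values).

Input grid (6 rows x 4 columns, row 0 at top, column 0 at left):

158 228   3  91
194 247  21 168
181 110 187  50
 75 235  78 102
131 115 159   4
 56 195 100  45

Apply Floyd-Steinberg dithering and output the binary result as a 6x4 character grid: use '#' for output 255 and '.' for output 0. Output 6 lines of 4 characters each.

(0,0): OLD=158 → NEW=255, ERR=-97
(0,1): OLD=2969/16 → NEW=255, ERR=-1111/16
(0,2): OLD=-7009/256 → NEW=0, ERR=-7009/256
(0,3): OLD=323673/4096 → NEW=0, ERR=323673/4096
(1,0): OLD=38571/256 → NEW=255, ERR=-26709/256
(1,1): OLD=345005/2048 → NEW=255, ERR=-177235/2048
(1,2): OLD=-979151/65536 → NEW=0, ERR=-979151/65536
(1,3): OLD=193406247/1048576 → NEW=255, ERR=-73980633/1048576
(2,0): OLD=4330943/32768 → NEW=255, ERR=-4024897/32768
(2,1): OLD=20862245/1048576 → NEW=0, ERR=20862245/1048576
(2,2): OLD=361544601/2097152 → NEW=255, ERR=-173229159/2097152
(2,3): OLD=-306021675/33554432 → NEW=0, ERR=-306021675/33554432
(3,0): OLD=676894415/16777216 → NEW=0, ERR=676894415/16777216
(3,1): OLD=63271325585/268435456 → NEW=255, ERR=-5179715695/268435456
(3,2): OLD=185878991983/4294967296 → NEW=0, ERR=185878991983/4294967296
(3,3): OLD=7759912381321/68719476736 → NEW=0, ERR=7759912381321/68719476736
(4,0): OLD=601253121891/4294967296 → NEW=255, ERR=-493963538589/4294967296
(4,1): OLD=2380769872553/34359738368 → NEW=0, ERR=2380769872553/34359738368
(4,2): OLD=244977176316809/1099511627776 → NEW=255, ERR=-35398288766071/1099511627776
(4,3): OLD=490958735268495/17592186044416 → NEW=0, ERR=490958735268495/17592186044416
(5,0): OLD=18170093651827/549755813888 → NEW=0, ERR=18170093651827/549755813888
(5,1): OLD=3833131237218181/17592186044416 → NEW=255, ERR=-652876204107899/17592186044416
(5,2): OLD=732416610049289/8796093022208 → NEW=0, ERR=732416610049289/8796093022208
(5,3): OLD=24808627548754905/281474976710656 → NEW=0, ERR=24808627548754905/281474976710656
Row 0: ##..
Row 1: ##.#
Row 2: #.#.
Row 3: .#..
Row 4: #.#.
Row 5: .#..

Answer: ##..
##.#
#.#.
.#..
#.#.
.#..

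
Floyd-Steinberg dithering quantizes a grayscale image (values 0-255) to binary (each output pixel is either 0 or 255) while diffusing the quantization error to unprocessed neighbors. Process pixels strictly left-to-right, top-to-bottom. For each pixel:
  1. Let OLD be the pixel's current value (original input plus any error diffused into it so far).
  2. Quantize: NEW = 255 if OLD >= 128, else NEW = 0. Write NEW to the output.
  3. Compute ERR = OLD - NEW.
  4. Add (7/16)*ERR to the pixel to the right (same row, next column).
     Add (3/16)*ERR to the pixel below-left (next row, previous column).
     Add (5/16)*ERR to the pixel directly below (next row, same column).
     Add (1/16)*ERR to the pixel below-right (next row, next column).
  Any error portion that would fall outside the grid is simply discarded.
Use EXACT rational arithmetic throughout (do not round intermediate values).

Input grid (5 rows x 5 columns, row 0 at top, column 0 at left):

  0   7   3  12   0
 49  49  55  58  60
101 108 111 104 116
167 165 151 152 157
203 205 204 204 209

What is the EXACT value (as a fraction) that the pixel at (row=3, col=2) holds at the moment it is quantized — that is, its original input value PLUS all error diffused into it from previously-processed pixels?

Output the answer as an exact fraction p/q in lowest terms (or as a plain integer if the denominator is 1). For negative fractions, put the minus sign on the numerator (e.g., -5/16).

Answer: 17873667423/268435456

Derivation:
(0,0): OLD=0 → NEW=0, ERR=0
(0,1): OLD=7 → NEW=0, ERR=7
(0,2): OLD=97/16 → NEW=0, ERR=97/16
(0,3): OLD=3751/256 → NEW=0, ERR=3751/256
(0,4): OLD=26257/4096 → NEW=0, ERR=26257/4096
(1,0): OLD=805/16 → NEW=0, ERR=805/16
(1,1): OLD=9515/128 → NEW=0, ERR=9515/128
(1,2): OLD=379295/4096 → NEW=0, ERR=379295/4096
(1,3): OLD=1714959/16384 → NEW=0, ERR=1714959/16384
(1,4): OLD=28498557/262144 → NEW=0, ERR=28498557/262144
(2,0): OLD=267593/2048 → NEW=255, ERR=-254647/2048
(2,1): OLD=6379195/65536 → NEW=0, ERR=6379195/65536
(2,2): OLD=216841089/1048576 → NEW=255, ERR=-50545791/1048576
(2,3): OLD=2378879011/16777216 → NEW=255, ERR=-1899311069/16777216
(2,4): OLD=28718991669/268435456 → NEW=0, ERR=28718991669/268435456
(3,0): OLD=153506257/1048576 → NEW=255, ERR=-113880623/1048576
(3,1): OLD=1099697621/8388608 → NEW=255, ERR=-1039397419/8388608
(3,2): OLD=17873667423/268435456 → NEW=0, ERR=17873667423/268435456
Target (3,2): original=151, with diffused error = 17873667423/268435456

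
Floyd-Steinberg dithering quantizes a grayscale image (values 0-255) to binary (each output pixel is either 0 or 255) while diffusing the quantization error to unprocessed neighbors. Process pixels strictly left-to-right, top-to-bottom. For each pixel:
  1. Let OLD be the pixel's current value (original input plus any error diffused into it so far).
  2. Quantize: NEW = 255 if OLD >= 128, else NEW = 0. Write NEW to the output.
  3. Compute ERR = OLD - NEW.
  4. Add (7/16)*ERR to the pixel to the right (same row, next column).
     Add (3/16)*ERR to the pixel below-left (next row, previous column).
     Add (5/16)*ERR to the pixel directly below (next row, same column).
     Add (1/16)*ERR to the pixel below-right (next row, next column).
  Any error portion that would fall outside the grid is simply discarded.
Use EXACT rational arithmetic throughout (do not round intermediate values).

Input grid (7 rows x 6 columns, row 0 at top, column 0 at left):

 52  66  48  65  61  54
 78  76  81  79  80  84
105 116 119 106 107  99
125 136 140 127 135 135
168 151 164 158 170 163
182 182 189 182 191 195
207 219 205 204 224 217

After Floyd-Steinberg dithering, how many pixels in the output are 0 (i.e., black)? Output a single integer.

Answer: 19

Derivation:
(0,0): OLD=52 → NEW=0, ERR=52
(0,1): OLD=355/4 → NEW=0, ERR=355/4
(0,2): OLD=5557/64 → NEW=0, ERR=5557/64
(0,3): OLD=105459/1024 → NEW=0, ERR=105459/1024
(0,4): OLD=1737637/16384 → NEW=0, ERR=1737637/16384
(0,5): OLD=26319235/262144 → NEW=0, ERR=26319235/262144
(1,0): OLD=7097/64 → NEW=0, ERR=7097/64
(1,1): OLD=87951/512 → NEW=255, ERR=-42609/512
(1,2): OLD=1582395/16384 → NEW=0, ERR=1582395/16384
(1,3): OLD=11714591/65536 → NEW=255, ERR=-4997089/65536
(1,4): OLD=440591997/4194304 → NEW=0, ERR=440591997/4194304
(1,5): OLD=11271662427/67108864 → NEW=255, ERR=-5841097893/67108864
(2,0): OLD=1016213/8192 → NEW=0, ERR=1016213/8192
(2,1): OLD=44382263/262144 → NEW=255, ERR=-22464457/262144
(2,2): OLD=386681701/4194304 → NEW=0, ERR=386681701/4194304
(2,3): OLD=4974056061/33554432 → NEW=255, ERR=-3582324099/33554432
(2,4): OLD=77344884727/1073741824 → NEW=0, ERR=77344884727/1073741824
(2,5): OLD=1887724962097/17179869184 → NEW=0, ERR=1887724962097/17179869184
(3,0): OLD=619488709/4194304 → NEW=255, ERR=-450058811/4194304
(3,1): OLD=2929791713/33554432 → NEW=0, ERR=2929791713/33554432
(3,2): OLD=48757657459/268435456 → NEW=255, ERR=-19693383821/268435456
(3,3): OLD=1388281953177/17179869184 → NEW=0, ERR=1388281953177/17179869184
(3,4): OLD=28421553417721/137438953472 → NEW=255, ERR=-6625379717639/137438953472
(3,5): OLD=335899625204983/2199023255552 → NEW=255, ERR=-224851304960777/2199023255552
(4,0): OLD=80981335915/536870912 → NEW=255, ERR=-55920746645/536870912
(4,1): OLD=964250403183/8589934592 → NEW=0, ERR=964250403183/8589934592
(4,2): OLD=57942498777245/274877906944 → NEW=255, ERR=-12151367493475/274877906944
(4,3): OLD=660976029215729/4398046511104 → NEW=255, ERR=-460525831115791/4398046511104
(4,4): OLD=6685237287818753/70368744177664 → NEW=0, ERR=6685237287818753/70368744177664
(4,5): OLD=190949942620923495/1125899906842624 → NEW=255, ERR=-96154533623945625/1125899906842624
(5,0): OLD=23432981009853/137438953472 → NEW=255, ERR=-11613952125507/137438953472
(5,1): OLD=727043675010445/4398046511104 → NEW=255, ERR=-394458185321075/4398046511104
(5,2): OLD=4339247332967647/35184372088832 → NEW=0, ERR=4339247332967647/35184372088832
(5,3): OLD=245766141002768005/1125899906842624 → NEW=255, ERR=-41338335242101115/1125899906842624
(5,4): OLD=409980317250546501/2251799813685248 → NEW=255, ERR=-164228635239191739/2251799813685248
(5,5): OLD=5128397228994375433/36028797018963968 → NEW=255, ERR=-4058946010841436407/36028797018963968
(6,0): OLD=11524723148732103/70368744177664 → NEW=255, ERR=-6419306616572217/70368744177664
(6,1): OLD=190169418966389435/1125899906842624 → NEW=255, ERR=-96935057278479685/1125899906842624
(6,2): OLD=870922391400193475/4503599627370496 → NEW=255, ERR=-277495513579283005/4503599627370496
(6,3): OLD=11500565731025003991/72057594037927936 → NEW=255, ERR=-6874120748646619689/72057594037927936
(6,4): OLD=156859660632593616759/1152921504606846976 → NEW=255, ERR=-137135323042152362121/1152921504606846976
(6,5): OLD=2309479779722810170337/18446744073709551616 → NEW=0, ERR=2309479779722810170337/18446744073709551616
Output grid:
  Row 0: ......  (6 black, running=6)
  Row 1: .#.#.#  (3 black, running=9)
  Row 2: .#.#..  (4 black, running=13)
  Row 3: #.#.##  (2 black, running=15)
  Row 4: #.##.#  (2 black, running=17)
  Row 5: ##.###  (1 black, running=18)
  Row 6: #####.  (1 black, running=19)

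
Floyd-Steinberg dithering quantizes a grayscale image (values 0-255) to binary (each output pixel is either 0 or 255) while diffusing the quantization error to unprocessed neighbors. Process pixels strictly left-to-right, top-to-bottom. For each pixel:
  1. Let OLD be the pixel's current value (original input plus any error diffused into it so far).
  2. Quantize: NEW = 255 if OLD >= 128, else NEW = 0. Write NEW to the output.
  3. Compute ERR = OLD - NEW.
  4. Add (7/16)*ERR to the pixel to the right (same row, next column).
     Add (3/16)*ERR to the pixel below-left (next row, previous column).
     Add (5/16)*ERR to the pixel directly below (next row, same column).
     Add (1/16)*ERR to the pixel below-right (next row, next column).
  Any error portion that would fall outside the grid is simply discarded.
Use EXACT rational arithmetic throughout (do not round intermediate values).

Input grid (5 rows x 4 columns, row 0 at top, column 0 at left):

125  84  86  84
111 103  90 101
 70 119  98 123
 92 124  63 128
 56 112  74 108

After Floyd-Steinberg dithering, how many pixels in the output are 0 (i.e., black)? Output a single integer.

Answer: 13

Derivation:
(0,0): OLD=125 → NEW=0, ERR=125
(0,1): OLD=2219/16 → NEW=255, ERR=-1861/16
(0,2): OLD=8989/256 → NEW=0, ERR=8989/256
(0,3): OLD=406987/4096 → NEW=0, ERR=406987/4096
(1,0): OLD=32833/256 → NEW=255, ERR=-32447/256
(1,1): OLD=52423/2048 → NEW=0, ERR=52423/2048
(1,2): OLD=8095827/65536 → NEW=0, ERR=8095827/65536
(1,3): OLD=197437109/1048576 → NEW=255, ERR=-69949771/1048576
(2,0): OLD=1153149/32768 → NEW=0, ERR=1153149/32768
(2,1): OLD=165293359/1048576 → NEW=255, ERR=-102093521/1048576
(2,2): OLD=174271243/2097152 → NEW=0, ERR=174271243/2097152
(2,3): OLD=4906662591/33554432 → NEW=255, ERR=-3649717569/33554432
(3,0): OLD=1421727149/16777216 → NEW=0, ERR=1421727149/16777216
(3,1): OLD=39843527027/268435456 → NEW=255, ERR=-28607514253/268435456
(3,2): OLD=68134772365/4294967296 → NEW=0, ERR=68134772365/4294967296
(3,3): OLD=7294124690267/68719476736 → NEW=0, ERR=7294124690267/68719476736
(4,0): OLD=268433797737/4294967296 → NEW=0, ERR=268433797737/4294967296
(4,1): OLD=3927691652795/34359738368 → NEW=0, ERR=3927691652795/34359738368
(4,2): OLD=156361175805787/1099511627776 → NEW=255, ERR=-124014289277093/1099511627776
(4,3): OLD=1632828544804077/17592186044416 → NEW=0, ERR=1632828544804077/17592186044416
Output grid:
  Row 0: .#..  (3 black, running=3)
  Row 1: #..#  (2 black, running=5)
  Row 2: .#.#  (2 black, running=7)
  Row 3: .#..  (3 black, running=10)
  Row 4: ..#.  (3 black, running=13)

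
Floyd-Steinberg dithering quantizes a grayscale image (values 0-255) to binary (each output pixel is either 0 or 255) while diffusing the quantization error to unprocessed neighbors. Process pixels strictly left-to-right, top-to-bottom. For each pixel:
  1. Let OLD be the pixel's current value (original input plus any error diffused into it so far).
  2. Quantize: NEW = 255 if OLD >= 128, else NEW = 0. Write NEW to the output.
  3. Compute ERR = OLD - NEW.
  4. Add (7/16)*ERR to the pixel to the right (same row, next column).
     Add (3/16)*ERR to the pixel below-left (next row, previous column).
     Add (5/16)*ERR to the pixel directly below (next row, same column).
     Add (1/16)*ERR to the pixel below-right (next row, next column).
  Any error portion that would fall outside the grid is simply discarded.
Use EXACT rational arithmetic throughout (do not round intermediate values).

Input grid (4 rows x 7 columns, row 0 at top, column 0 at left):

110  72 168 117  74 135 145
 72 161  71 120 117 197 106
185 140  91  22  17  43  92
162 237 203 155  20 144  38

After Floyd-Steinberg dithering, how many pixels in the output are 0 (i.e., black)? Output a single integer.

(0,0): OLD=110 → NEW=0, ERR=110
(0,1): OLD=961/8 → NEW=0, ERR=961/8
(0,2): OLD=28231/128 → NEW=255, ERR=-4409/128
(0,3): OLD=208753/2048 → NEW=0, ERR=208753/2048
(0,4): OLD=3886103/32768 → NEW=0, ERR=3886103/32768
(0,5): OLD=97981601/524288 → NEW=255, ERR=-35711839/524288
(0,6): OLD=966365287/8388608 → NEW=0, ERR=966365287/8388608
(1,0): OLD=16499/128 → NEW=255, ERR=-16141/128
(1,1): OLD=147237/1024 → NEW=255, ERR=-113883/1024
(1,2): OLD=1251721/32768 → NEW=0, ERR=1251721/32768
(1,3): OLD=24726613/131072 → NEW=255, ERR=-8696747/131072
(1,4): OLD=995151711/8388608 → NEW=0, ERR=995151711/8388608
(1,5): OLD=17221972751/67108864 → NEW=255, ERR=109212431/67108864
(1,6): OLD=148664616449/1073741824 → NEW=255, ERR=-125139548671/1073741824
(2,0): OLD=2043751/16384 → NEW=0, ERR=2043751/16384
(2,1): OLD=83414621/524288 → NEW=255, ERR=-50278819/524288
(2,2): OLD=348880215/8388608 → NEW=0, ERR=348880215/8388608
(2,3): OLD=2958944095/67108864 → NEW=0, ERR=2958944095/67108864
(2,4): OLD=37323595471/536870912 → NEW=0, ERR=37323595471/536870912
(2,5): OLD=1021962478981/17179869184 → NEW=0, ERR=1021962478981/17179869184
(2,6): OLD=22459299280371/274877906944 → NEW=0, ERR=22459299280371/274877906944
(3,0): OLD=1535118199/8388608 → NEW=255, ERR=-603976841/8388608
(3,1): OLD=12826249643/67108864 → NEW=255, ERR=-4286510677/67108864
(3,2): OLD=102180183793/536870912 → NEW=255, ERR=-34721898767/536870912
(3,3): OLD=335260863591/2147483648 → NEW=255, ERR=-212347466649/2147483648
(3,4): OLD=3401252407159/274877906944 → NEW=0, ERR=3401252407159/274877906944
(3,5): OLD=412686020744917/2199023255552 → NEW=255, ERR=-148064909420843/2199023255552
(3,6): OLD=1329734941954123/35184372088832 → NEW=0, ERR=1329734941954123/35184372088832
Output grid:
  Row 0: ..#..#.  (5 black, running=5)
  Row 1: ##.#.##  (2 black, running=7)
  Row 2: .#.....  (6 black, running=13)
  Row 3: ####.#.  (2 black, running=15)

Answer: 15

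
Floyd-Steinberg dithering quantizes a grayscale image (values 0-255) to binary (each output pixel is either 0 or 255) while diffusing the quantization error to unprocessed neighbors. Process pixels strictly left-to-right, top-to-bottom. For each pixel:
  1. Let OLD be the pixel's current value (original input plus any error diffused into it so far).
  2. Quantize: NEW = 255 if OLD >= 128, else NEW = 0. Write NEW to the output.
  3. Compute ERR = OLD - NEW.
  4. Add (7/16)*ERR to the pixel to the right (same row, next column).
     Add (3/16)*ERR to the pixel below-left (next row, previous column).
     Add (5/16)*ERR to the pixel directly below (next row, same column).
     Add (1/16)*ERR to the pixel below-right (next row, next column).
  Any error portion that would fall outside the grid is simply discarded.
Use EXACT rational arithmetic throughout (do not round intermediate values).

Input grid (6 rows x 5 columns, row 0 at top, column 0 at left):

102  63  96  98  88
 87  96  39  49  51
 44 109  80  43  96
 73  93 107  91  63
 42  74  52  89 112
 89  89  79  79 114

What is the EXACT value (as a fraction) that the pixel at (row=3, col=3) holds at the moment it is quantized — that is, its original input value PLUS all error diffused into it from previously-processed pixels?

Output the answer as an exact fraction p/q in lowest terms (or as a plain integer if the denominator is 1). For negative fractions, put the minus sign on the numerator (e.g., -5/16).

(0,0): OLD=102 → NEW=0, ERR=102
(0,1): OLD=861/8 → NEW=0, ERR=861/8
(0,2): OLD=18315/128 → NEW=255, ERR=-14325/128
(0,3): OLD=100429/2048 → NEW=0, ERR=100429/2048
(0,4): OLD=3586587/32768 → NEW=0, ERR=3586587/32768
(1,0): OLD=17799/128 → NEW=255, ERR=-14841/128
(1,1): OLD=65841/1024 → NEW=0, ERR=65841/1024
(1,2): OLD=1575429/32768 → NEW=0, ERR=1575429/32768
(1,3): OLD=12961249/131072 → NEW=0, ERR=12961249/131072
(1,4): OLD=275842691/2097152 → NEW=255, ERR=-258931069/2097152
(2,0): OLD=324779/16384 → NEW=0, ERR=324779/16384
(2,1): OLD=73155849/524288 → NEW=255, ERR=-60537591/524288
(2,2): OLD=562605403/8388608 → NEW=0, ERR=562605403/8388608
(2,3): OLD=11153336801/134217728 → NEW=0, ERR=11153336801/134217728
(2,4): OLD=214646164711/2147483648 → NEW=0, ERR=214646164711/2147483648
(3,0): OLD=482720251/8388608 → NEW=0, ERR=482720251/8388608
(3,1): OLD=6436193119/67108864 → NEW=0, ERR=6436193119/67108864
(3,2): OLD=382858273349/2147483648 → NEW=255, ERR=-164750056891/2147483648
(3,3): OLD=456714776829/4294967296 → NEW=0, ERR=456714776829/4294967296
Target (3,3): original=91, with diffused error = 456714776829/4294967296

Answer: 456714776829/4294967296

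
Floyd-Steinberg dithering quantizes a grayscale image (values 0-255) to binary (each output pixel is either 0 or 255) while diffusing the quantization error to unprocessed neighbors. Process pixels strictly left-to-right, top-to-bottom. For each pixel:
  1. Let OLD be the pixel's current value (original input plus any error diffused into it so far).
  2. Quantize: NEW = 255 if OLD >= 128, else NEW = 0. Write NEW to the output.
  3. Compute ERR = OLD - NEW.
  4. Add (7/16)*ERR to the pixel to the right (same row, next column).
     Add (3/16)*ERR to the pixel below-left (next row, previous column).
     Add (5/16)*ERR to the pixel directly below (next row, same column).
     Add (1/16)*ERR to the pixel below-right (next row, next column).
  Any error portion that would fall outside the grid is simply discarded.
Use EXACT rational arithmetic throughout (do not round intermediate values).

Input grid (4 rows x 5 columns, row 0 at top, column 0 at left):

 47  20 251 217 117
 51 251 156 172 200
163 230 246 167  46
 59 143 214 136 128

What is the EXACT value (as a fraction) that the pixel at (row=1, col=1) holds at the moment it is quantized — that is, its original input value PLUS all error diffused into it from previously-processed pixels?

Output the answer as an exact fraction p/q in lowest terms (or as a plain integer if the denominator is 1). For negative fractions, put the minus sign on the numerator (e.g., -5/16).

(0,0): OLD=47 → NEW=0, ERR=47
(0,1): OLD=649/16 → NEW=0, ERR=649/16
(0,2): OLD=68799/256 → NEW=255, ERR=3519/256
(0,3): OLD=913465/4096 → NEW=255, ERR=-131015/4096
(0,4): OLD=6750607/65536 → NEW=0, ERR=6750607/65536
(1,0): OLD=18763/256 → NEW=0, ERR=18763/256
(1,1): OLD=616973/2048 → NEW=255, ERR=94733/2048
Target (1,1): original=251, with diffused error = 616973/2048

Answer: 616973/2048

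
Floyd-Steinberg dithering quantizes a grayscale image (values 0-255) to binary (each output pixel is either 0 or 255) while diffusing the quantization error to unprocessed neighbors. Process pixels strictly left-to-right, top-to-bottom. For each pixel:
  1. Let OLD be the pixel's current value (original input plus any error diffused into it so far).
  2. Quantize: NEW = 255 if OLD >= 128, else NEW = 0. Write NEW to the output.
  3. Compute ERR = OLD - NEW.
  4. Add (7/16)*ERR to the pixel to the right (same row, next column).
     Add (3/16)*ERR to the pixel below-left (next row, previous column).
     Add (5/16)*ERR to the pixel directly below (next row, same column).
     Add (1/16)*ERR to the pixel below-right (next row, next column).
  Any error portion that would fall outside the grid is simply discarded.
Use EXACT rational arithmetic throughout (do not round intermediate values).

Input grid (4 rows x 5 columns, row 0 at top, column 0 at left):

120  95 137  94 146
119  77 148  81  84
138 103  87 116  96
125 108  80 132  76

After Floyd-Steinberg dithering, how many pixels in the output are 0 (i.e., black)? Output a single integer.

(0,0): OLD=120 → NEW=0, ERR=120
(0,1): OLD=295/2 → NEW=255, ERR=-215/2
(0,2): OLD=2879/32 → NEW=0, ERR=2879/32
(0,3): OLD=68281/512 → NEW=255, ERR=-62279/512
(0,4): OLD=760079/8192 → NEW=0, ERR=760079/8192
(1,0): OLD=4363/32 → NEW=255, ERR=-3797/32
(1,1): OLD=4061/256 → NEW=0, ERR=4061/256
(1,2): OLD=1257713/8192 → NEW=255, ERR=-831247/8192
(1,3): OLD=708261/32768 → NEW=0, ERR=708261/32768
(1,4): OLD=60213743/524288 → NEW=0, ERR=60213743/524288
(2,0): OLD=425551/4096 → NEW=0, ERR=425551/4096
(2,1): OLD=16642117/131072 → NEW=0, ERR=16642117/131072
(2,2): OLD=243025647/2097152 → NEW=0, ERR=243025647/2097152
(2,3): OLD=6329902845/33554432 → NEW=255, ERR=-2226477315/33554432
(2,4): OLD=55947923371/536870912 → NEW=0, ERR=55947923371/536870912
(3,0): OLD=380158511/2097152 → NEW=255, ERR=-154615249/2097152
(3,1): OLD=2409950163/16777216 → NEW=255, ERR=-1868239917/16777216
(3,2): OLD=33817315889/536870912 → NEW=0, ERR=33817315889/536870912
(3,3): OLD=177816590989/1073741824 → NEW=255, ERR=-95987574131/1073741824
(3,4): OLD=1121988998697/17179869184 → NEW=0, ERR=1121988998697/17179869184
Output grid:
  Row 0: .#.#.  (3 black, running=3)
  Row 1: #.#..  (3 black, running=6)
  Row 2: ...#.  (4 black, running=10)
  Row 3: ##.#.  (2 black, running=12)

Answer: 12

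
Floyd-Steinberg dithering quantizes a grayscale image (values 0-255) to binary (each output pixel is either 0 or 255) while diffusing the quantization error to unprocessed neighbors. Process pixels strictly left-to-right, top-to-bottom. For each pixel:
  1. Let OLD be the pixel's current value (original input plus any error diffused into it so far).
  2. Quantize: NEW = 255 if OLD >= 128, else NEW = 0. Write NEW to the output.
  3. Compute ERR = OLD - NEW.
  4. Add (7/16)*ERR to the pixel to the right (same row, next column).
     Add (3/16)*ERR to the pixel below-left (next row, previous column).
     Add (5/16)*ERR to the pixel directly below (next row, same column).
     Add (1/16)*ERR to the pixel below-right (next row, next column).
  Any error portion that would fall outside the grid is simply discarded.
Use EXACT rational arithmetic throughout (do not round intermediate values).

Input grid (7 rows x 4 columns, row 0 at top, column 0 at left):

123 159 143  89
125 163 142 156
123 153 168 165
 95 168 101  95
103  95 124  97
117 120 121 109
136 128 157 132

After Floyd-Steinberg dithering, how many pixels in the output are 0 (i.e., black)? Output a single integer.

(0,0): OLD=123 → NEW=0, ERR=123
(0,1): OLD=3405/16 → NEW=255, ERR=-675/16
(0,2): OLD=31883/256 → NEW=0, ERR=31883/256
(0,3): OLD=587725/4096 → NEW=255, ERR=-456755/4096
(1,0): OLD=39815/256 → NEW=255, ERR=-25465/256
(1,1): OLD=281265/2048 → NEW=255, ERR=-240975/2048
(1,2): OLD=6940037/65536 → NEW=0, ERR=6940037/65536
(1,3): OLD=183779763/1048576 → NEW=255, ERR=-83607117/1048576
(2,0): OLD=2288939/32768 → NEW=0, ERR=2288939/32768
(2,1): OLD=168222345/1048576 → NEW=255, ERR=-99164535/1048576
(2,2): OLD=288177869/2097152 → NEW=255, ERR=-246595891/2097152
(2,3): OLD=3196320057/33554432 → NEW=0, ERR=3196320057/33554432
(3,0): OLD=1662572155/16777216 → NEW=0, ERR=1662572155/16777216
(3,1): OLD=44055634277/268435456 → NEW=255, ERR=-24395407003/268435456
(3,2): OLD=156528038043/4294967296 → NEW=0, ERR=156528038043/4294967296
(3,3): OLD=9164663007933/68719476736 → NEW=255, ERR=-8358803559747/68719476736
(4,0): OLD=502201182879/4294967296 → NEW=0, ERR=502201182879/4294967296
(4,1): OLD=4493664297821/34359738368 → NEW=255, ERR=-4268068986019/34359738368
(4,2): OLD=57787084211389/1099511627776 → NEW=0, ERR=57787084211389/1099511627776
(4,3): OLD=1482318528747323/17592186044416 → NEW=0, ERR=1482318528747323/17592186044416
(5,0): OLD=71605270581999/549755813888 → NEW=255, ERR=-68582461959441/549755813888
(5,1): OLD=769941575585897/17592186044416 → NEW=0, ERR=769941575585897/17592186044416
(5,2): OLD=1447897944168813/8796093022208 → NEW=255, ERR=-795105776494227/8796093022208
(5,3): OLD=27885477581661165/281474976710656 → NEW=0, ERR=27885477581661165/281474976710656
(6,0): OLD=29617227645896347/281474976710656 → NEW=0, ERR=29617227645896347/281474976710656
(6,1): OLD=733932296804890093/4503599627370496 → NEW=255, ERR=-414485608174586387/4503599627370496
(6,2): OLD=7911780186177085675/72057594037927936 → NEW=0, ERR=7911780186177085675/72057594037927936
(6,3): OLD=236748004694828984173/1152921504606846976 → NEW=255, ERR=-57246978979916994707/1152921504606846976
Output grid:
  Row 0: .#.#  (2 black, running=2)
  Row 1: ##.#  (1 black, running=3)
  Row 2: .##.  (2 black, running=5)
  Row 3: .#.#  (2 black, running=7)
  Row 4: .#..  (3 black, running=10)
  Row 5: #.#.  (2 black, running=12)
  Row 6: .#.#  (2 black, running=14)

Answer: 14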